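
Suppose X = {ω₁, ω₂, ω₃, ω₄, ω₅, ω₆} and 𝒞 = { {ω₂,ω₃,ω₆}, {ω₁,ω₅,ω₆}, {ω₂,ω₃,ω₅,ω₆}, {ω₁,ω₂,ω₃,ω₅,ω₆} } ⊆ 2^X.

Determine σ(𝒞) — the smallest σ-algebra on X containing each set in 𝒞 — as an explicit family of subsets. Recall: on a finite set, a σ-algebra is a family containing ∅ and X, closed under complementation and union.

Seed the family with 𝒞 together with ∅ and X: { ∅, {ω₁,ω₅,ω₆}, {ω₂,ω₃,ω₆}, {ω₂,ω₃,ω₅,ω₆}, {ω₁,ω₂,ω₃,ω₅,ω₆}, X }.
Pass 1. New:
  {ω₄}  = ᶜ of {ω₁,ω₂,ω₃,ω₅,ω₆}
  {ω₁,ω₄}  = ᶜ of {ω₂,ω₃,ω₅,ω₆}
  {ω₁,ω₄,ω₅}  = ᶜ of {ω₂,ω₃,ω₆}
  {ω₂,ω₃,ω₄}  = ᶜ of {ω₁,ω₅,ω₆}
  [10 total]
Pass 2. New:
  {ω₁,ω₂,ω₃,ω₄}  = {ω₂,ω₃,ω₄} ∪ {ω₁,ω₄}
  {ω₁,ω₄,ω₅,ω₆}  = {ω₁,ω₄,ω₅} ∪ {ω₁,ω₅,ω₆}
  {ω₂,ω₃,ω₄,ω₆}  = {ω₂,ω₃,ω₄} ∪ {ω₂,ω₃,ω₆}
  {ω₁,ω₂,ω₃,ω₄,ω₅}  = {ω₁,ω₄,ω₅} ∪ {ω₂,ω₃,ω₄}
  {ω₁,ω₂,ω₃,ω₄,ω₆}  = {ω₂,ω₃,ω₆} ∪ {ω₁,ω₄}
  {ω₂,ω₃,ω₄,ω₅,ω₆}  = {ω₂,ω₃,ω₄} ∪ {ω₂,ω₃,ω₅,ω₆}
  [16 total]
Pass 3: 6 new —
  {ω₁}  = ᶜ of {ω₂,ω₃,ω₄,ω₅,ω₆}
  {ω₅}  = ᶜ of {ω₁,ω₂,ω₃,ω₄,ω₆}
  {ω₆}  = ᶜ of {ω₁,ω₂,ω₃,ω₄,ω₅}
  {ω₁,ω₅}  = ᶜ of {ω₂,ω₃,ω₄,ω₆}
  {ω₂,ω₃}  = ᶜ of {ω₁,ω₄,ω₅,ω₆}
  {ω₅,ω₆}  = ᶜ of {ω₁,ω₂,ω₃,ω₄}
  [22 total]
Pass 4. New:
  {ω₁,ω₆}  = {ω₁} ∪ {ω₆}
  {ω₄,ω₅}  = {ω₅} ∪ {ω₄}
  {ω₄,ω₆}  = {ω₆} ∪ {ω₄}
  {ω₁,ω₂,ω₃}  = {ω₁} ∪ {ω₂,ω₃}
  {ω₁,ω₄,ω₆}  = {ω₆} ∪ {ω₁,ω₄}
  {ω₂,ω₃,ω₅}  = {ω₅} ∪ {ω₂,ω₃}
  {ω₄,ω₅,ω₆}  = {ω₅,ω₆} ∪ {ω₄}
  {ω₁,ω₂,ω₃,ω₅}  = {ω₂,ω₃} ∪ {ω₁,ω₅}
  {ω₁,ω₂,ω₃,ω₆}  = {ω₁} ∪ {ω₂,ω₃,ω₆}
  {ω₂,ω₃,ω₄,ω₅}  = {ω₂,ω₃,ω₄} ∪ {ω₅}
  [32 total]
Pass 5: closed — nothing new.

Therefore σ(𝒞) = { ∅, {ω₁}, {ω₄}, {ω₅}, {ω₆}, {ω₁,ω₄}, {ω₁,ω₅}, {ω₁,ω₆}, {ω₂,ω₃}, {ω₄,ω₅}, {ω₄,ω₆}, {ω₅,ω₆}, {ω₁,ω₂,ω₃}, {ω₁,ω₄,ω₅}, {ω₁,ω₄,ω₆}, {ω₁,ω₅,ω₆}, {ω₂,ω₃,ω₄}, {ω₂,ω₃,ω₅}, {ω₂,ω₃,ω₆}, {ω₄,ω₅,ω₆}, {ω₁,ω₂,ω₃,ω₄}, {ω₁,ω₂,ω₃,ω₅}, {ω₁,ω₂,ω₃,ω₆}, {ω₁,ω₄,ω₅,ω₆}, {ω₂,ω₃,ω₄,ω₅}, {ω₂,ω₃,ω₄,ω₆}, {ω₂,ω₃,ω₅,ω₆}, {ω₁,ω₂,ω₃,ω₄,ω₅}, {ω₁,ω₂,ω₃,ω₄,ω₆}, {ω₁,ω₂,ω₃,ω₅,ω₆}, {ω₂,ω₃,ω₄,ω₅,ω₆}, X } (|σ(𝒞)| = 32).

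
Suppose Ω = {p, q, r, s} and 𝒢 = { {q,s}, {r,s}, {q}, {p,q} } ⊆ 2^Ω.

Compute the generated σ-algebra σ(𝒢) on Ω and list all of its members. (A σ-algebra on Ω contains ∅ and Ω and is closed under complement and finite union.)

|σ(𝒢)| = 16.  σ(𝒢) = { {}, {p}, {q}, {r}, {s}, {p,q}, {p,r}, {p,s}, {q,r}, {q,s}, {r,s}, {p,q,r}, {p,q,s}, {p,r,s}, {q,r,s}, Ω }

Check:
Seed the family with 𝒢 together with ∅ and Ω: { {}, {q}, {p,q}, {q,s}, {r,s}, Ω }.
Pass 1 adds 4:
  {p,r}  = Ω∖{q,s}
  {p,q,s}  = {p,q} ∪ {q,s}
  {p,r,s}  = Ω∖{q}
  {q,r,s}  = {r,s} ∪ {q}
  [10 total]
Pass 2: +3 →
  {p}  = Ω∖{q,r,s}
  {r}  = Ω∖{p,q,s}
  {p,q,r}  = {p,q} ∪ {p,r}
  [13 total]
Pass 3 adds 2:
  {s}  = Ω∖{p,q,r}
  {q,r}  = {r} ∪ {q}
  [15 total]
Pass 4: 1 new —
  {p,s}  = Ω∖{q,r}
  [16 total]
Pass 5: no new sets; the family is a σ-algebra.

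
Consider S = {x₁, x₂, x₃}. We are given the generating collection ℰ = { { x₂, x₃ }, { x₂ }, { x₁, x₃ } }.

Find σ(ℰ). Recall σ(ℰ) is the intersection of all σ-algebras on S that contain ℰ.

Start: ℰ ∪ {∅, S} = { {  }, { x₂ }, { x₁, x₃ }, { x₂, x₃ }, S }.
Iteration 1: +1 →
  { x₁ }  = { x₂, x₃ }ᶜ
  |family| = 6
Iteration 2: +1 →
  { x₁, x₂ }  = { x₂ } ∪ { x₁ }
  |family| = 7
Iteration 3 adds 1:
  { x₃ }  = { x₁, x₂ }ᶜ
  |family| = 8
Iteration 4: stable.

Hence σ(ℰ) has 8 members: { {  }, { x₁ }, { x₂ }, { x₃ }, { x₁, x₂ }, { x₁, x₃ }, { x₂, x₃ }, S }.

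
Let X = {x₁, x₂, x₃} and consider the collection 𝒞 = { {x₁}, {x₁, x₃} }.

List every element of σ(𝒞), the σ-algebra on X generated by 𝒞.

σ(𝒞) = { {}, {x₁}, {x₂}, {x₃}, {x₁, x₂}, {x₁, x₃}, {x₂, x₃}, X }

Trace:
Initial family (4 sets): { {}, {x₁}, {x₁, x₃}, X }.
Pass 1: 2 new —
  {x₂}  = complement {x₁, x₃}
  {x₂, x₃}  = complement {x₁}
  (now 6)
Pass 2. New:
  {x₁, x₂}  = {x₂} ∪ {x₁}
  (now 7)
Pass 3. New:
  {x₃}  = complement {x₁, x₂}
  (now 8)
Pass 4: stable.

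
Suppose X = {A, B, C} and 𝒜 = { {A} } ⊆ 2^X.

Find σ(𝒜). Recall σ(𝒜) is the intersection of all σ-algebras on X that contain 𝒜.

Begin from { ∅, {A}, X } (that is, 𝒜 plus ∅ and X).
Iteration 1. New:
  {B, C}  = complement {A}
Iteration 2: no new sets; the family is a σ-algebra.

σ(𝒜) = { ∅, {A}, {B, C}, X }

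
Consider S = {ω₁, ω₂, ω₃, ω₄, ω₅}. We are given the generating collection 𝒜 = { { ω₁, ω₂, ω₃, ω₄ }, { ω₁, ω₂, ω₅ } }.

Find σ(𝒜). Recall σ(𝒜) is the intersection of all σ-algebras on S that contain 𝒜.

Seed the family with 𝒜 together with ∅ and S: { ∅, { ω₁, ω₂, ω₅ }, { ω₁, ω₂, ω₃, ω₄ }, S }.
Round 1. New:
  { ω₅ }  = S∖{ ω₁, ω₂, ω₃, ω₄ }
  { ω₃, ω₄ }  = S∖{ ω₁, ω₂, ω₅ }
  [6 total]
Round 2. New:
  { ω₃, ω₄, ω₅ }  = { ω₃, ω₄ } ∪ { ω₅ }
  [7 total]
Round 3: 1 new —
  { ω₁, ω₂ }  = S∖{ ω₃, ω₄, ω₅ }
  [8 total]
Round 4: no new sets; the family is a σ-algebra.

Therefore σ(𝒜) = { ∅, { ω₅ }, { ω₁, ω₂ }, { ω₃, ω₄ }, { ω₁, ω₂, ω₅ }, { ω₃, ω₄, ω₅ }, { ω₁, ω₂, ω₃, ω₄ }, S } (|σ(𝒜)| = 8).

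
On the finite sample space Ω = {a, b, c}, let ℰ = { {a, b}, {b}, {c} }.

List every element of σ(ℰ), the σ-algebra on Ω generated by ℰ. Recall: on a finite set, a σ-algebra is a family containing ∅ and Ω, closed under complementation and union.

Begin from { {}, {b}, {c}, {a, b}, Ω } (that is, ℰ plus ∅ and Ω).
Round 1: +2 →
  {a, c}  = Ω∖{b}
  {b, c}  = {c} ∪ {b}
  — 7 sets.
Round 2 (1 new):
  {a}  = Ω∖{b, c}
  — 8 sets.
Round 3 adds nothing — fixpoint reached.

σ(ℰ) = { {}, {a}, {b}, {c}, {a, b}, {a, c}, {b, c}, Ω }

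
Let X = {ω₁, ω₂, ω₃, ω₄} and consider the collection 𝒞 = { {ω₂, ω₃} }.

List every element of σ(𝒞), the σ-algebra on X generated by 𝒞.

Seed the family with 𝒞 together with ∅ and X: { {}, {ω₂, ω₃}, X }.
Round 1: 1 new —
  {ω₁, ω₄}  = {ω₂, ω₃}ᶜ
Round 2: already closed under ᶜ and ∪.

Therefore σ(𝒞) = { {}, {ω₁, ω₄}, {ω₂, ω₃}, X } (|σ(𝒞)| = 4).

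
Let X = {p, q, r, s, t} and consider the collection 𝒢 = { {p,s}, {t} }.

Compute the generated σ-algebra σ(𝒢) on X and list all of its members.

σ(𝒢) = { {}, {t}, {p,s}, {q,r}, {p,s,t}, {q,r,t}, {p,q,r,s}, X }

Derivation:
Take S₀ = 𝒢 ∪ {∅, X} = { {}, {t}, {p,s}, X }.
Step 1: 3 new —
  {p,s,t}  = {t} ∪ {p,s}
  {q,r,t}  = X∖{p,s}
  {p,q,r,s}  = X∖{t}
  [7 total]
Step 2 (1 new):
  {q,r}  = X∖{p,s,t}
  [8 total]
After Step 3 the family is unchanged; done.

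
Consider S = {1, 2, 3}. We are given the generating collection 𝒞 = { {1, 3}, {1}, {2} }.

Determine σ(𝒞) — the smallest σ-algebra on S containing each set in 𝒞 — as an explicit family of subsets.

σ(𝒞) = { {}, {1}, {2}, {3}, {1, 2}, {1, 3}, {2, 3}, S }

Check:
Initial family (5 sets): { {}, {1}, {2}, {1, 3}, S }.
Step 1: +2 →
  {1, 2}  = {2} ∪ {1}
  {2, 3}  = ᶜ of {1}
  (now 7)
Step 2 (1 new):
  {3}  = ᶜ of {1, 2}
  (now 8)
Step 3 adds nothing — fixpoint reached.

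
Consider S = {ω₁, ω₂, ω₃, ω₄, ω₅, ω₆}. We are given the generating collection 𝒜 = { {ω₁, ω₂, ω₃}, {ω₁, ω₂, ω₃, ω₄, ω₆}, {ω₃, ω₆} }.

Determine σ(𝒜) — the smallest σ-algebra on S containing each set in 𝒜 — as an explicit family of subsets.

Take S₀ = 𝒜 ∪ {∅, S} = { {}, {ω₃, ω₆}, {ω₁, ω₂, ω₃}, {ω₁, ω₂, ω₃, ω₄, ω₆}, S }.
Step 1 (4 new):
  {ω₅}  = complement {ω₁, ω₂, ω₃, ω₄, ω₆}
  {ω₄, ω₅, ω₆}  = complement {ω₁, ω₂, ω₃}
  {ω₁, ω₂, ω₃, ω₆}  = {ω₁, ω₂, ω₃} ∪ {ω₃, ω₆}
  {ω₁, ω₂, ω₄, ω₅}  = complement {ω₃, ω₆}
  [9 total]
Step 2: 7 new —
  {ω₄, ω₅}  = complement {ω₁, ω₂, ω₃, ω₆}
  {ω₃, ω₅, ω₆}  = {ω₅} ∪ {ω₃, ω₆}
  {ω₁, ω₂, ω₃, ω₅}  = {ω₁, ω₂, ω₃} ∪ {ω₅}
  {ω₃, ω₄, ω₅, ω₆}  = {ω₃, ω₆} ∪ {ω₄, ω₅, ω₆}
  {ω₁, ω₂, ω₃, ω₄, ω₅}  = {ω₁, ω₂, ω₃} ∪ {ω₁, ω₂, ω₄, ω₅}
  {ω₁, ω₂, ω₃, ω₅, ω₆}  = {ω₁, ω₂, ω₃, ω₆} ∪ {ω₅}
  {ω₁, ω₂, ω₄, ω₅, ω₆}  = {ω₁, ω₂, ω₄, ω₅} ∪ {ω₄, ω₅, ω₆}
  [16 total]
Step 3 adds 6:
  {ω₃}  = complement {ω₁, ω₂, ω₄, ω₅, ω₆}
  {ω₄}  = complement {ω₁, ω₂, ω₃, ω₅, ω₆}
  {ω₆}  = complement {ω₁, ω₂, ω₃, ω₄, ω₅}
  {ω₁, ω₂}  = complement {ω₃, ω₄, ω₅, ω₆}
  {ω₄, ω₆}  = complement {ω₁, ω₂, ω₃, ω₅}
  {ω₁, ω₂, ω₄}  = complement {ω₃, ω₅, ω₆}
  [22 total]
Step 4. New:
  {ω₃, ω₄}  = {ω₃} ∪ {ω₄}
  {ω₃, ω₅}  = {ω₅} ∪ {ω₃}
  {ω₅, ω₆}  = {ω₆} ∪ {ω₅}
  {ω₁, ω₂, ω₅}  = {ω₁, ω₂} ∪ {ω₅}
  {ω₁, ω₂, ω₆}  = {ω₁, ω₂} ∪ {ω₆}
  {ω₃, ω₄, ω₅}  = {ω₄, ω₅} ∪ {ω₃}
  {ω₃, ω₄, ω₆}  = {ω₃} ∪ {ω₄, ω₆}
  {ω₁, ω₂, ω₃, ω₄}  = {ω₁, ω₂, ω₃} ∪ {ω₁, ω₂, ω₄}
  {ω₁, ω₂, ω₄, ω₆}  = {ω₁, ω₂} ∪ {ω₄, ω₆}
  [31 total]
Step 5: +1 →
  {ω₁, ω₂, ω₅, ω₆}  = complement {ω₃, ω₄}
  [32 total]
Step 6: already closed under ᶜ and ∪.

Hence σ(𝒜) has 32 members: { {}, {ω₃}, {ω₄}, {ω₅}, {ω₆}, {ω₁, ω₂}, {ω₃, ω₄}, {ω₃, ω₅}, {ω₃, ω₆}, {ω₄, ω₅}, {ω₄, ω₆}, {ω₅, ω₆}, {ω₁, ω₂, ω₃}, {ω₁, ω₂, ω₄}, {ω₁, ω₂, ω₅}, {ω₁, ω₂, ω₆}, {ω₃, ω₄, ω₅}, {ω₃, ω₄, ω₆}, {ω₃, ω₅, ω₆}, {ω₄, ω₅, ω₆}, {ω₁, ω₂, ω₃, ω₄}, {ω₁, ω₂, ω₃, ω₅}, {ω₁, ω₂, ω₃, ω₆}, {ω₁, ω₂, ω₄, ω₅}, {ω₁, ω₂, ω₄, ω₆}, {ω₁, ω₂, ω₅, ω₆}, {ω₃, ω₄, ω₅, ω₆}, {ω₁, ω₂, ω₃, ω₄, ω₅}, {ω₁, ω₂, ω₃, ω₄, ω₆}, {ω₁, ω₂, ω₃, ω₅, ω₆}, {ω₁, ω₂, ω₄, ω₅, ω₆}, S }.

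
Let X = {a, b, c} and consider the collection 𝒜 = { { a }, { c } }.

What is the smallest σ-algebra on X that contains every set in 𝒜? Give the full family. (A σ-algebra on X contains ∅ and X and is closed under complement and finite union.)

Begin from { ∅, { a }, { c }, X } (that is, 𝒜 plus ∅ and X).
Step 1 adds 3:
  { a, b }  = X∖{ c }
  { a, c }  = { c } ∪ { a }
  { b, c }  = X∖{ a }
  [7 total]
Step 2 (1 new):
  { b }  = X∖{ a, c }
  [8 total]
Step 3 adds nothing — fixpoint reached.

|σ(𝒜)| = 8.  σ(𝒜) = { ∅, { a }, { b }, { c }, { a, b }, { a, c }, { b, c }, X }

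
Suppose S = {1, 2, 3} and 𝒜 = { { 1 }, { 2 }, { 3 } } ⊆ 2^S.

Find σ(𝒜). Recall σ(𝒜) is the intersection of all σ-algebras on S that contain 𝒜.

Take S₀ = 𝒜 ∪ {∅, S} = { {}, { 1 }, { 2 }, { 3 }, S }.
Pass 1. New:
  { 1, 2 }  = complement { 3 }
  { 1, 3 }  = complement { 2 }
  { 2, 3 }  = complement { 1 }
  |family| = 8
Pass 2: already closed under ᶜ and ∪.

Therefore σ(𝒜) = { {}, { 1 }, { 2 }, { 3 }, { 1, 2 }, { 1, 3 }, { 2, 3 }, S } (|σ(𝒜)| = 8).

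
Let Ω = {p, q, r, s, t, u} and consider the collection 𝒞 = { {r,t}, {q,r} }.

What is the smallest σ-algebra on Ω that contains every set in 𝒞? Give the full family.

|σ(𝒞)| = 16.  σ(𝒞) = { {}, {q}, {r}, {t}, {q,r}, {q,t}, {r,t}, {p,s,u}, {q,r,t}, {p,q,s,u}, {p,r,s,u}, {p,s,t,u}, {p,q,r,s,u}, {p,q,s,t,u}, {p,r,s,t,u}, Ω }

Check:
Seed the family with 𝒞 together with ∅ and Ω: { {}, {q,r}, {r,t}, Ω }.
Round 1: +3 →
  {q,r,t}  = {r,t} ∪ {q,r}
  {p,q,s,u}  = {r,t}ᶜ
  {p,s,t,u}  = {q,r}ᶜ
  |family| = 7
Round 2 adds 4:
  {p,s,u}  = {q,r,t}ᶜ
  {p,q,r,s,u}  = {p,q,s,u} ∪ {q,r}
  {p,q,s,t,u}  = {p,q,s,u} ∪ {p,s,t,u}
  {p,r,s,t,u}  = {r,t} ∪ {p,s,t,u}
  |family| = 11
Round 3 adds 3:
  {q}  = {p,r,s,t,u}ᶜ
  {r}  = {p,q,s,t,u}ᶜ
  {t}  = {p,q,r,s,u}ᶜ
  |family| = 14
Round 4: +2 →
  {q,t}  = {q} ∪ {t}
  {p,r,s,u}  = {r} ∪ {p,s,u}
  |family| = 16
Round 5: stable.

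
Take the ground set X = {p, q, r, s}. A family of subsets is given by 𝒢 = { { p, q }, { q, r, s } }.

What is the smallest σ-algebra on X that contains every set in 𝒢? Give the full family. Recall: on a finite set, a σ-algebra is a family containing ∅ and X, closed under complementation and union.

Answer: σ(𝒢) = { ∅, { p }, { q }, { p, q }, { r, s }, { p, r, s }, { q, r, s }, X }

Working:
Take S₀ = 𝒢 ∪ {∅, X} = { ∅, { p, q }, { q, r, s }, X }.
Iteration 1 (2 new):
  { p }  = X∖{ q, r, s }
  { r, s }  = X∖{ p, q }
Iteration 2 (1 new):
  { p, r, s }  = { r, s } ∪ { p }
Iteration 3. New:
  { q }  = X∖{ p, r, s }
Iteration 4 adds nothing — fixpoint reached.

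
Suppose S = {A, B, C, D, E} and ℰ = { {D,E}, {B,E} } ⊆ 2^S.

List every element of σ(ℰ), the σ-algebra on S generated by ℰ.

Begin from { {}, {B,E}, {D,E}, S } (that is, ℰ plus ∅ and S).
Step 1: +3 →
  {A,B,C}  = S∖{D,E}
  {A,C,D}  = S∖{B,E}
  {B,D,E}  = {D,E} ∪ {B,E}
  |family| = 7
Step 2. New:
  {A,C}  = S∖{B,D,E}
  {A,B,C,D}  = {A,C,D} ∪ {A,B,C}
  {A,B,C,E}  = {B,E} ∪ {A,B,C}
  {A,C,D,E}  = {D,E} ∪ {A,C,D}
  |family| = 11
Step 3: 3 new —
  {B}  = S∖{A,C,D,E}
  {D}  = S∖{A,B,C,E}
  {E}  = S∖{A,B,C,D}
  |family| = 14
Step 4: 2 new —
  {B,D}  = {D} ∪ {B}
  {A,C,E}  = {A,C} ∪ {E}
  |family| = 16
Step 5: stable.

|σ(ℰ)| = 16.  σ(ℰ) = { {}, {B}, {D}, {E}, {A,C}, {B,D}, {B,E}, {D,E}, {A,B,C}, {A,C,D}, {A,C,E}, {B,D,E}, {A,B,C,D}, {A,B,C,E}, {A,C,D,E}, S }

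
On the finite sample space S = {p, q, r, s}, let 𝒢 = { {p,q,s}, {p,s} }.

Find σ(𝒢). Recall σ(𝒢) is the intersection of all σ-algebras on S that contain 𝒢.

σ(𝒢) (8 sets): { ∅, {q}, {r}, {p,s}, {q,r}, {p,q,s}, {p,r,s}, S }

Derivation:
Seed the family with 𝒢 together with ∅ and S: { ∅, {p,s}, {p,q,s}, S }.
Pass 1 adds 2:
  {r}  = S∖{p,q,s}
  {q,r}  = S∖{p,s}
  [6 total]
Pass 2: 1 new —
  {p,r,s}  = {r} ∪ {p,s}
  [7 total]
Pass 3 (1 new):
  {q}  = S∖{p,r,s}
  [8 total]
Pass 4: already closed under ᶜ and ∪.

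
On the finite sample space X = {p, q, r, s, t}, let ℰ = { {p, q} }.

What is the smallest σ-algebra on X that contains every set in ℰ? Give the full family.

Take S₀ = ℰ ∪ {∅, X} = { {}, {p, q}, X }.
Iteration 1 (1 new):
  {r, s, t}  = complement {p, q}
  (now 4)
Iteration 2 adds nothing — fixpoint reached.

|σ(ℰ)| = 4.  σ(ℰ) = { {}, {p, q}, {r, s, t}, X }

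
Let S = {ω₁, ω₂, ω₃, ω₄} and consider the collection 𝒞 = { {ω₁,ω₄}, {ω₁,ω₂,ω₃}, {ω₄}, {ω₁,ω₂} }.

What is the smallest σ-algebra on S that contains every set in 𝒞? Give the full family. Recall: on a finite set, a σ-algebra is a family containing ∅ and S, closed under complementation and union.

Take S₀ = 𝒞 ∪ {∅, S} = { {}, {ω₄}, {ω₁,ω₂}, {ω₁,ω₄}, {ω₁,ω₂,ω₃}, S }.
Step 1 adds 3:
  {ω₂,ω₃}  = complement {ω₁,ω₄}
  {ω₃,ω₄}  = complement {ω₁,ω₂}
  {ω₁,ω₂,ω₄}  = {ω₁,ω₄} ∪ {ω₁,ω₂}
  [9 total]
Step 2 adds 3:
  {ω₃}  = complement {ω₁,ω₂,ω₄}
  {ω₁,ω₃,ω₄}  = {ω₃,ω₄} ∪ {ω₁,ω₄}
  {ω₂,ω₃,ω₄}  = {ω₃,ω₄} ∪ {ω₂,ω₃}
  [12 total]
Step 3: +2 →
  {ω₁}  = complement {ω₂,ω₃,ω₄}
  {ω₂}  = complement {ω₁,ω₃,ω₄}
  [14 total]
Step 4: 2 new —
  {ω₁,ω₃}  = {ω₃} ∪ {ω₁}
  {ω₂,ω₄}  = {ω₄} ∪ {ω₂}
  [16 total]
After Step 5 the family is unchanged; done.

σ(𝒞) = { {}, {ω₁}, {ω₂}, {ω₃}, {ω₄}, {ω₁,ω₂}, {ω₁,ω₃}, {ω₁,ω₄}, {ω₂,ω₃}, {ω₂,ω₄}, {ω₃,ω₄}, {ω₁,ω₂,ω₃}, {ω₁,ω₂,ω₄}, {ω₁,ω₃,ω₄}, {ω₂,ω₃,ω₄}, S }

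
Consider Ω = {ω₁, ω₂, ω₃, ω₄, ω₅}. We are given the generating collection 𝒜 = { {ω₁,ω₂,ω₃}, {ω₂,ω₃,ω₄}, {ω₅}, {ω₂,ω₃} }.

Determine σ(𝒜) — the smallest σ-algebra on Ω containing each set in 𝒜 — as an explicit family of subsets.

Begin from { {}, {ω₅}, {ω₂,ω₃}, {ω₁,ω₂,ω₃}, {ω₂,ω₃,ω₄}, Ω } (that is, 𝒜 plus ∅ and Ω).
Round 1 adds 7:
  {ω₁,ω₅}  = ᶜ of {ω₂,ω₃,ω₄}
  {ω₄,ω₅}  = ᶜ of {ω₁,ω₂,ω₃}
  {ω₁,ω₄,ω₅}  = ᶜ of {ω₂,ω₃}
  {ω₂,ω₃,ω₅}  = {ω₂,ω₃} ∪ {ω₅}
  {ω₁,ω₂,ω₃,ω₄}  = ᶜ of {ω₅}
  {ω₁,ω₂,ω₃,ω₅}  = {ω₁,ω₂,ω₃} ∪ {ω₅}
  {ω₂,ω₃,ω₄,ω₅}  = {ω₂,ω₃,ω₄} ∪ {ω₅}
  (now 13)
Round 2 adds 3:
  {ω₁}  = ᶜ of {ω₂,ω₃,ω₄,ω₅}
  {ω₄}  = ᶜ of {ω₁,ω₂,ω₃,ω₅}
  {ω₁,ω₄}  = ᶜ of {ω₂,ω₃,ω₅}
  (now 16)
Round 3: stable.

Therefore σ(𝒜) = { {}, {ω₁}, {ω₄}, {ω₅}, {ω₁,ω₄}, {ω₁,ω₅}, {ω₂,ω₃}, {ω₄,ω₅}, {ω₁,ω₂,ω₃}, {ω₁,ω₄,ω₅}, {ω₂,ω₃,ω₄}, {ω₂,ω₃,ω₅}, {ω₁,ω₂,ω₃,ω₄}, {ω₁,ω₂,ω₃,ω₅}, {ω₂,ω₃,ω₄,ω₅}, Ω } (|σ(𝒜)| = 16).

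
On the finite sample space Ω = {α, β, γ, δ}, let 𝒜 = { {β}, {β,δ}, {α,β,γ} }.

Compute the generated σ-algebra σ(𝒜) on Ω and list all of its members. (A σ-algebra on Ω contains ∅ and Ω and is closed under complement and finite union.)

σ(𝒜) (8 sets): { {}, {β}, {δ}, {α,γ}, {β,δ}, {α,β,γ}, {α,γ,δ}, Ω }

Derivation:
Start: 𝒜 ∪ {∅, Ω} = { {}, {β}, {β,δ}, {α,β,γ}, Ω }.
Round 1: 3 new —
  {δ}  = Ω∖{α,β,γ}
  {α,γ}  = Ω∖{β,δ}
  {α,γ,δ}  = Ω∖{β}
  — 8 sets.
Round 2: already closed under ᶜ and ∪.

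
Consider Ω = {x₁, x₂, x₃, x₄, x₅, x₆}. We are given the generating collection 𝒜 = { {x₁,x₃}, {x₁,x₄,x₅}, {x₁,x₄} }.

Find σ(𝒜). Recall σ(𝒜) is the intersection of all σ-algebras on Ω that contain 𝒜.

Begin from { {}, {x₁,x₃}, {x₁,x₄}, {x₁,x₄,x₅}, Ω } (that is, 𝒜 plus ∅ and Ω).
Iteration 1: +5 →
  {x₁,x₃,x₄}  = {x₁,x₄} ∪ {x₁,x₃}
  {x₂,x₃,x₆}  = Ω∖{x₁,x₄,x₅}
  {x₁,x₃,x₄,x₅}  = {x₁,x₄,x₅} ∪ {x₁,x₃}
  {x₂,x₃,x₅,x₆}  = Ω∖{x₁,x₄}
  {x₂,x₄,x₅,x₆}  = Ω∖{x₁,x₃}
  — 10 sets.
Iteration 2 adds 7:
  {x₂,x₆}  = Ω∖{x₁,x₃,x₄,x₅}
  {x₂,x₅,x₆}  = Ω∖{x₁,x₃,x₄}
  {x₁,x₂,x₃,x₆}  = {x₂,x₃,x₆} ∪ {x₁,x₃}
  {x₁,x₂,x₃,x₄,x₆}  = {x₂,x₃,x₆} ∪ {x₁,x₃,x₄}
  {x₁,x₂,x₃,x₅,x₆}  = {x₁,x₃} ∪ {x₂,x₃,x₅,x₆}
  {x₁,x₂,x₄,x₅,x₆}  = {x₁,x₄,x₅} ∪ {x₂,x₄,x₅,x₆}
  {x₂,x₃,x₄,x₅,x₆}  = {x₂,x₃,x₆} ∪ {x₂,x₄,x₅,x₆}
  — 17 sets.
Iteration 3 adds 6:
  {x₁}  = Ω∖{x₂,x₃,x₄,x₅,x₆}
  {x₃}  = Ω∖{x₁,x₂,x₄,x₅,x₆}
  {x₄}  = Ω∖{x₁,x₂,x₃,x₅,x₆}
  {x₅}  = Ω∖{x₁,x₂,x₃,x₄,x₆}
  {x₄,x₅}  = Ω∖{x₁,x₂,x₃,x₆}
  {x₁,x₂,x₄,x₆}  = {x₁,x₄} ∪ {x₂,x₆}
  — 23 sets.
Iteration 4. New:
  {x₁,x₅}  = {x₁} ∪ {x₅}
  {x₃,x₄}  = {x₃} ∪ {x₄}
  {x₃,x₅}  = Ω∖{x₁,x₂,x₄,x₆}
  {x₁,x₂,x₆}  = {x₁} ∪ {x₂,x₆}
  {x₁,x₃,x₅}  = {x₅} ∪ {x₁,x₃}
  {x₂,x₄,x₆}  = {x₂,x₆} ∪ {x₄}
  {x₃,x₄,x₅}  = {x₄,x₅} ∪ {x₃}
  {x₁,x₂,x₅,x₆}  = {x₁} ∪ {x₂,x₅,x₆}
  {x₂,x₃,x₄,x₆}  = {x₂,x₃,x₆} ∪ {x₄}
  — 32 sets.
After Iteration 5 the family is unchanged; done.

σ(𝒜) = { {}, {x₁}, {x₃}, {x₄}, {x₅}, {x₁,x₃}, {x₁,x₄}, {x₁,x₅}, {x₂,x₆}, {x₃,x₄}, {x₃,x₅}, {x₄,x₅}, {x₁,x₂,x₆}, {x₁,x₃,x₄}, {x₁,x₃,x₅}, {x₁,x₄,x₅}, {x₂,x₃,x₆}, {x₂,x₄,x₆}, {x₂,x₅,x₆}, {x₃,x₄,x₅}, {x₁,x₂,x₃,x₆}, {x₁,x₂,x₄,x₆}, {x₁,x₂,x₅,x₆}, {x₁,x₃,x₄,x₅}, {x₂,x₃,x₄,x₆}, {x₂,x₃,x₅,x₆}, {x₂,x₄,x₅,x₆}, {x₁,x₂,x₃,x₄,x₆}, {x₁,x₂,x₃,x₅,x₆}, {x₁,x₂,x₄,x₅,x₆}, {x₂,x₃,x₄,x₅,x₆}, Ω }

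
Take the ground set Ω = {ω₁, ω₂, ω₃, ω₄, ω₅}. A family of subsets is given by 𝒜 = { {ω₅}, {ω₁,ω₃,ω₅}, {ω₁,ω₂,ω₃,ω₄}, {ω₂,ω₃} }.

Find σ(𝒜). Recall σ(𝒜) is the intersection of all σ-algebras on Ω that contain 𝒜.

Begin from { ∅, {ω₅}, {ω₂,ω₃}, {ω₁,ω₃,ω₅}, {ω₁,ω₂,ω₃,ω₄}, Ω } (that is, 𝒜 plus ∅ and Ω).
Step 1 adds 4:
  {ω₂,ω₄}  = complement {ω₁,ω₃,ω₅}
  {ω₁,ω₄,ω₅}  = complement {ω₂,ω₃}
  {ω₂,ω₃,ω₅}  = {ω₂,ω₃} ∪ {ω₅}
  {ω₁,ω₂,ω₃,ω₅}  = {ω₂,ω₃} ∪ {ω₁,ω₃,ω₅}
Step 2: 7 new —
  {ω₄}  = complement {ω₁,ω₂,ω₃,ω₅}
  {ω₁,ω₄}  = complement {ω₂,ω₃,ω₅}
  {ω₂,ω₃,ω₄}  = {ω₂,ω₃} ∪ {ω₂,ω₄}
  {ω₂,ω₄,ω₅}  = {ω₅} ∪ {ω₂,ω₄}
  {ω₁,ω₂,ω₄,ω₅}  = {ω₁,ω₄,ω₅} ∪ {ω₂,ω₄}
  {ω₁,ω₃,ω₄,ω₅}  = {ω₁,ω₄,ω₅} ∪ {ω₁,ω₃,ω₅}
  {ω₂,ω₃,ω₄,ω₅}  = {ω₂,ω₃,ω₅} ∪ {ω₂,ω₄}
Step 3: 7 new —
  {ω₁}  = complement {ω₂,ω₃,ω₄,ω₅}
  {ω₂}  = complement {ω₁,ω₃,ω₄,ω₅}
  {ω₃}  = complement {ω₁,ω₂,ω₄,ω₅}
  {ω₁,ω₃}  = complement {ω₂,ω₄,ω₅}
  {ω₁,ω₅}  = complement {ω₂,ω₃,ω₄}
  {ω₄,ω₅}  = {ω₄} ∪ {ω₅}
  {ω₁,ω₂,ω₄}  = {ω₁,ω₄} ∪ {ω₂,ω₄}
Step 4: 8 new —
  {ω₁,ω₂}  = {ω₂} ∪ {ω₁}
  {ω₂,ω₅}  = {ω₂} ∪ {ω₅}
  {ω₃,ω₄}  = {ω₃} ∪ {ω₄}
  {ω₃,ω₅}  = complement {ω₁,ω₂,ω₄}
  {ω₁,ω₂,ω₃}  = complement {ω₄,ω₅}
  {ω₁,ω₂,ω₅}  = {ω₂} ∪ {ω₁,ω₅}
  {ω₁,ω₃,ω₄}  = {ω₃} ∪ {ω₁,ω₄}
  {ω₃,ω₄,ω₅}  = {ω₄,ω₅} ∪ {ω₃}
Step 5: already closed under ᶜ and ∪.

σ(𝒜) = { ∅, {ω₁}, {ω₂}, {ω₃}, {ω₄}, {ω₅}, {ω₁,ω₂}, {ω₁,ω₃}, {ω₁,ω₄}, {ω₁,ω₅}, {ω₂,ω₃}, {ω₂,ω₄}, {ω₂,ω₅}, {ω₃,ω₄}, {ω₃,ω₅}, {ω₄,ω₅}, {ω₁,ω₂,ω₃}, {ω₁,ω₂,ω₄}, {ω₁,ω₂,ω₅}, {ω₁,ω₃,ω₄}, {ω₁,ω₃,ω₅}, {ω₁,ω₄,ω₅}, {ω₂,ω₃,ω₄}, {ω₂,ω₃,ω₅}, {ω₂,ω₄,ω₅}, {ω₃,ω₄,ω₅}, {ω₁,ω₂,ω₃,ω₄}, {ω₁,ω₂,ω₃,ω₅}, {ω₁,ω₂,ω₄,ω₅}, {ω₁,ω₃,ω₄,ω₅}, {ω₂,ω₃,ω₄,ω₅}, Ω }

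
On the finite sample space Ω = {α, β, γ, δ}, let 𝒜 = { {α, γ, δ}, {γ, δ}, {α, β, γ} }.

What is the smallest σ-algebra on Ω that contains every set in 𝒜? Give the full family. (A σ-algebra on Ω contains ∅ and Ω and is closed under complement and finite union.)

Take S₀ = 𝒜 ∪ {∅, Ω} = { ∅, {γ, δ}, {α, β, γ}, {α, γ, δ}, Ω }.
Pass 1 (3 new):
  {β}  = complement {α, γ, δ}
  {δ}  = complement {α, β, γ}
  {α, β}  = complement {γ, δ}
Pass 2: 3 new —
  {β, δ}  = {δ} ∪ {β}
  {α, β, δ}  = {δ} ∪ {α, β}
  {β, γ, δ}  = {β} ∪ {γ, δ}
Pass 3 (3 new):
  {α}  = complement {β, γ, δ}
  {γ}  = complement {α, β, δ}
  {α, γ}  = complement {β, δ}
Pass 4 (2 new):
  {α, δ}  = {δ} ∪ {α}
  {β, γ}  = {γ} ∪ {β}
After Pass 5 the family is unchanged; done.

|σ(𝒜)| = 16.  σ(𝒜) = { ∅, {α}, {β}, {γ}, {δ}, {α, β}, {α, γ}, {α, δ}, {β, γ}, {β, δ}, {γ, δ}, {α, β, γ}, {α, β, δ}, {α, γ, δ}, {β, γ, δ}, Ω }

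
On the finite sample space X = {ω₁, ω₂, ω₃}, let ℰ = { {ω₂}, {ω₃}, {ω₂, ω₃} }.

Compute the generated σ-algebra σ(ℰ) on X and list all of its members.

σ(ℰ) = { {}, {ω₁}, {ω₂}, {ω₃}, {ω₁, ω₂}, {ω₁, ω₃}, {ω₂, ω₃}, X }

Working:
Seed the family with ℰ together with ∅ and X: { {}, {ω₂}, {ω₃}, {ω₂, ω₃}, X }.
Pass 1 adds 3:
  {ω₁}  = complement {ω₂, ω₃}
  {ω₁, ω₂}  = complement {ω₃}
  {ω₁, ω₃}  = complement {ω₂}
  (now 8)
Pass 2: closed — nothing new.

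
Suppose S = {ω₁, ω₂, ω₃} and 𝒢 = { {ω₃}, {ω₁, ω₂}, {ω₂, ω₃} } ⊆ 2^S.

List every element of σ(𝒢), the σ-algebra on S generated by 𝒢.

Initial family (5 sets): { ∅, {ω₃}, {ω₁, ω₂}, {ω₂, ω₃}, S }.
Step 1 (1 new):
  {ω₁}  = ᶜ of {ω₂, ω₃}
  (now 6)
Step 2: 1 new —
  {ω₁, ω₃}  = {ω₃} ∪ {ω₁}
  (now 7)
Step 3: +1 →
  {ω₂}  = ᶜ of {ω₁, ω₃}
  (now 8)
Step 4: closed — nothing new.

σ(𝒢) = { ∅, {ω₁}, {ω₂}, {ω₃}, {ω₁, ω₂}, {ω₁, ω₃}, {ω₂, ω₃}, S }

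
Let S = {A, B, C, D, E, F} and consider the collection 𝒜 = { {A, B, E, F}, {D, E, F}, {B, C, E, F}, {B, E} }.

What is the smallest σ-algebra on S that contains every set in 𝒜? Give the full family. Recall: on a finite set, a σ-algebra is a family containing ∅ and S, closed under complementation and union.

σ(𝒜) = { {}, {A}, {B}, {C}, {D}, {E}, {F}, {A, B}, {A, C}, {A, D}, {A, E}, {A, F}, {B, C}, {B, D}, {B, E}, {B, F}, {C, D}, {C, E}, {C, F}, {D, E}, {D, F}, {E, F}, {A, B, C}, {A, B, D}, {A, B, E}, {A, B, F}, {A, C, D}, {A, C, E}, {A, C, F}, {A, D, E}, {A, D, F}, {A, E, F}, {B, C, D}, {B, C, E}, {B, C, F}, {B, D, E}, {B, D, F}, {B, E, F}, {C, D, E}, {C, D, F}, {C, E, F}, {D, E, F}, {A, B, C, D}, {A, B, C, E}, {A, B, C, F}, {A, B, D, E}, {A, B, D, F}, {A, B, E, F}, {A, C, D, E}, {A, C, D, F}, {A, C, E, F}, {A, D, E, F}, {B, C, D, E}, {B, C, D, F}, {B, C, E, F}, {B, D, E, F}, {C, D, E, F}, {A, B, C, D, E}, {A, B, C, D, F}, {A, B, C, E, F}, {A, B, D, E, F}, {A, C, D, E, F}, {B, C, D, E, F}, S }

Derivation:
Initial family (6 sets): { {}, {B, E}, {D, E, F}, {A, B, E, F}, {B, C, E, F}, S }.
Iteration 1: +8 →
  {A, D}  = S∖{B, C, E, F}
  {C, D}  = S∖{A, B, E, F}
  {A, B, C}  = S∖{D, E, F}
  {A, C, D, F}  = S∖{B, E}
  {B, D, E, F}  = {B, E} ∪ {D, E, F}
  {A, B, C, E, F}  = {B, C, E, F} ∪ {A, B, E, F}
  {A, B, D, E, F}  = {D, E, F} ∪ {A, B, E, F}
  {B, C, D, E, F}  = {D, E, F} ∪ {B, C, E, F}
  [14 total]
Iteration 2: 13 new —
  {A}  = S∖{B, C, D, E, F}
  {C}  = S∖{A, B, D, E, F}
  {D}  = S∖{A, B, C, E, F}
  {A, C}  = S∖{B, D, E, F}
  {A, C, D}  = {C, D} ∪ {A, D}
  {A, B, C, D}  = {C, D} ∪ {A, B, C}
  {A, B, C, E}  = {B, E} ∪ {A, B, C}
  {A, B, D, E}  = {B, E} ∪ {A, D}
  {A, D, E, F}  = {A, D} ∪ {D, E, F}
  {B, C, D, E}  = {B, E} ∪ {C, D}
  {C, D, E, F}  = {C, D} ∪ {D, E, F}
  {A, B, C, D, F}  = {A, B, C} ∪ {A, C, D, F}
  {A, C, D, E, F}  = {A, C, D, F} ∪ {D, E, F}
  [27 total]
Iteration 3: 13 new —
  {B}  = S∖{A, C, D, E, F}
  {E}  = S∖{A, B, C, D, F}
  {A, B}  = S∖{C, D, E, F}
  {A, F}  = S∖{B, C, D, E}
  {B, C}  = S∖{A, D, E, F}
  {C, F}  = S∖{A, B, D, E}
  {D, F}  = S∖{A, B, C, E}
  {E, F}  = S∖{A, B, C, D}
  {A, B, E}  = {B, E} ∪ {A}
  {B, C, E}  = {B, E} ∪ {C}
  {B, D, E}  = {B, E} ∪ {D}
  {B, E, F}  = S∖{A, C, D}
  {A, B, C, D, E}  = {B, E} ∪ {A, C, D}
  [40 total]
Iteration 4: 23 new —
  {F}  = S∖{A, B, C, D, E}
  {A, E}  = {A} ∪ {E}
  {B, D}  = {B} ∪ {D}
  {C, E}  = {C} ∪ {E}
  {D, E}  = {D} ∪ {E}
  {A, B, D}  = {B} ∪ {A, D}
  {A, B, F}  = {A, F} ∪ {B}
  {A, C, E}  = {A, C} ∪ {E}
  {A, C, F}  = S∖{B, D, E}
  {A, D, E}  = {A, D} ∪ {E}
  {A, D, F}  = S∖{B, C, E}
  {A, E, F}  = {A, F} ∪ {E, F}
  {B, C, D}  = {C, D} ∪ {B}
  {B, C, F}  = {B} ∪ {C, F}
  {B, D, F}  = {B} ∪ {D, F}
  {C, D, E}  = {C, D} ∪ {E}
  {C, D, F}  = S∖{A, B, E}
  {C, E, F}  = {C} ∪ {E, F}
  {A, B, C, F}  = {A, F} ∪ {A, B, C}
  {A, B, D, F}  = {A, B} ∪ {D, F}
  {A, C, D, E}  = {A, C, D} ∪ {E}
  {A, C, E, F}  = {A, C} ∪ {E, F}
  {B, C, D, F}  = {B, C} ∪ {D, F}
  [63 total]
Iteration 5 (1 new):
  {B, F}  = S∖{A, C, D, E}
  [64 total]
Iteration 6: already closed under ᶜ and ∪.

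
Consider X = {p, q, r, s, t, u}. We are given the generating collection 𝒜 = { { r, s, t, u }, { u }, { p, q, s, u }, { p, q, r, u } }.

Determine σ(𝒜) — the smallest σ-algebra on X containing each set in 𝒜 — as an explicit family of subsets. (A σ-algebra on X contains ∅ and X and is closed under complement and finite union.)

|σ(𝒜)| = 32.  σ(𝒜) = { ∅, { r }, { s }, { t }, { u }, { p, q }, { r, s }, { r, t }, { r, u }, { s, t }, { s, u }, { t, u }, { p, q, r }, { p, q, s }, { p, q, t }, { p, q, u }, { r, s, t }, { r, s, u }, { r, t, u }, { s, t, u }, { p, q, r, s }, { p, q, r, t }, { p, q, r, u }, { p, q, s, t }, { p, q, s, u }, { p, q, t, u }, { r, s, t, u }, { p, q, r, s, t }, { p, q, r, s, u }, { p, q, r, t, u }, { p, q, s, t, u }, X }

Check:
Start: 𝒜 ∪ {∅, X} = { ∅, { u }, { p, q, r, u }, { p, q, s, u }, { r, s, t, u }, X }.
Step 1 (5 new):
  { p, q }  = complement { r, s, t, u }
  { r, t }  = complement { p, q, s, u }
  { s, t }  = complement { p, q, r, u }
  { p, q, r, s, t }  = complement { u }
  { p, q, r, s, u }  = { p, q, s, u } ∪ { p, q, r, u }
  — 11 sets.
Step 2 (9 new):
  { t }  = complement { p, q, r, s, u }
  { p, q, u }  = { p, q } ∪ { u }
  { r, s, t }  = { s, t } ∪ { r, t }
  { r, t, u }  = { u } ∪ { r, t }
  { s, t, u }  = { u } ∪ { s, t }
  { p, q, r, t }  = { p, q } ∪ { r, t }
  { p, q, s, t }  = { p, q } ∪ { s, t }
  { p, q, r, t, u }  = { p, q, r, u } ∪ { r, t }
  { p, q, s, t, u }  = { p, q, s, u } ∪ { s, t }
  — 20 sets.
Step 3 adds 9:
  { r }  = complement { p, q, s, t, u }
  { s }  = complement { p, q, r, t, u }
  { r, u }  = complement { p, q, s, t }
  { s, u }  = complement { p, q, r, t }
  { t, u }  = { u } ∪ { t }
  { p, q, r }  = complement { s, t, u }
  { p, q, s }  = complement { r, t, u }
  { p, q, t }  = { p, q } ∪ { t }
  { p, q, t, u }  = { t } ∪ { p, q, u }
  — 29 sets.
Step 4 (3 new):
  { r, s }  = complement { p, q, t, u }
  { r, s, u }  = complement { p, q, t }
  { p, q, r, s }  = complement { t, u }
  — 32 sets.
Step 5: no new sets; the family is a σ-algebra.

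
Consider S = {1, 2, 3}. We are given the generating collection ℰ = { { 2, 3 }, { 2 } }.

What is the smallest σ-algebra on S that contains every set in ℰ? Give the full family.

Answer: σ(ℰ) = { {  }, { 1 }, { 2 }, { 3 }, { 1, 2 }, { 1, 3 }, { 2, 3 }, S }

Check:
Begin from { {  }, { 2 }, { 2, 3 }, S } (that is, ℰ plus ∅ and S).
Iteration 1. New:
  { 1 }  = { 2, 3 }ᶜ
  { 1, 3 }  = { 2 }ᶜ
Iteration 2. New:
  { 1, 2 }  = { 2 } ∪ { 1 }
Iteration 3 adds 1:
  { 3 }  = { 1, 2 }ᶜ
Iteration 4: no new sets; the family is a σ-algebra.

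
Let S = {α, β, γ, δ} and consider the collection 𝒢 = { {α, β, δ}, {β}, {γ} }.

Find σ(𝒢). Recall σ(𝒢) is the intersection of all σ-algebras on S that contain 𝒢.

Answer: σ(𝒢) = { ∅, {β}, {γ}, {α, δ}, {β, γ}, {α, β, δ}, {α, γ, δ}, S }

Check:
Initial family (5 sets): { ∅, {β}, {γ}, {α, β, δ}, S }.
Step 1. New:
  {β, γ}  = {γ} ∪ {β}
  {α, γ, δ}  = {β}ᶜ
  — 7 sets.
Step 2. New:
  {α, δ}  = {β, γ}ᶜ
  — 8 sets.
Step 3: closed — nothing new.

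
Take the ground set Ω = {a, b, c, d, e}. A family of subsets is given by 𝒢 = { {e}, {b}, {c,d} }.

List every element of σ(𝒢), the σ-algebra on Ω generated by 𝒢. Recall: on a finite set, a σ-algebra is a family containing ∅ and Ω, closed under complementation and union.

σ(𝒢) (16 sets): { {}, {a}, {b}, {e}, {a,b}, {a,e}, {b,e}, {c,d}, {a,b,e}, {a,c,d}, {b,c,d}, {c,d,e}, {a,b,c,d}, {a,c,d,e}, {b,c,d,e}, Ω }

Working:
Initial family (5 sets): { {}, {b}, {e}, {c,d}, Ω }.
Round 1: 6 new —
  {b,e}  = {b} ∪ {e}
  {a,b,e}  = Ω∖{c,d}
  {b,c,d}  = {c,d} ∪ {b}
  {c,d,e}  = {c,d} ∪ {e}
  {a,b,c,d}  = Ω∖{e}
  {a,c,d,e}  = Ω∖{b}
  |family| = 11
Round 2. New:
  {a,b}  = Ω∖{c,d,e}
  {a,e}  = Ω∖{b,c,d}
  {a,c,d}  = Ω∖{b,e}
  {b,c,d,e}  = {b,e} ∪ {c,d,e}
  |family| = 15
Round 3. New:
  {a}  = Ω∖{b,c,d,e}
  |family| = 16
Round 4: stable.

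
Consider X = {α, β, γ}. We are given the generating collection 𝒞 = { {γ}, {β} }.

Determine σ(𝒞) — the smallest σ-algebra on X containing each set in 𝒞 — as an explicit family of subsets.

σ(𝒞) = { {}, {α}, {β}, {γ}, {α,β}, {α,γ}, {β,γ}, X }

Derivation:
Begin from { {}, {β}, {γ}, X } (that is, 𝒞 plus ∅ and X).
Pass 1. New:
  {α,β}  = {γ}ᶜ
  {α,γ}  = {β}ᶜ
  {β,γ}  = {γ} ∪ {β}
Pass 2: 1 new —
  {α}  = {β,γ}ᶜ
Pass 3 adds nothing — fixpoint reached.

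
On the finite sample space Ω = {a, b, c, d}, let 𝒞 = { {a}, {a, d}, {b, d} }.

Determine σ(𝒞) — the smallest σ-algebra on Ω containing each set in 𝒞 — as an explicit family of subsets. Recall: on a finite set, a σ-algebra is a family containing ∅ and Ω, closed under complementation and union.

Take S₀ = 𝒞 ∪ {∅, Ω} = { {}, {a}, {a, d}, {b, d}, Ω }.
Pass 1: +4 →
  {a, c}  = ᶜ of {b, d}
  {b, c}  = ᶜ of {a, d}
  {a, b, d}  = {a, d} ∪ {b, d}
  {b, c, d}  = ᶜ of {a}
  [9 total]
Pass 2. New:
  {c}  = ᶜ of {a, b, d}
  {a, b, c}  = {b, c} ∪ {a, c}
  {a, c, d}  = {a, d} ∪ {a, c}
  [12 total]
Pass 3: +2 →
  {b}  = ᶜ of {a, c, d}
  {d}  = ᶜ of {a, b, c}
  [14 total]
Pass 4: +2 →
  {a, b}  = {b} ∪ {a}
  {c, d}  = {c} ∪ {d}
  [16 total]
After Pass 5 the family is unchanged; done.

σ(𝒞) = { {}, {a}, {b}, {c}, {d}, {a, b}, {a, c}, {a, d}, {b, c}, {b, d}, {c, d}, {a, b, c}, {a, b, d}, {a, c, d}, {b, c, d}, Ω }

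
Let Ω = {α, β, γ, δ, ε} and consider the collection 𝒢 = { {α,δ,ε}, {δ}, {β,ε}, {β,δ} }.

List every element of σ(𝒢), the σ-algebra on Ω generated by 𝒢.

Begin from { ∅, {δ}, {β,δ}, {β,ε}, {α,δ,ε}, Ω } (that is, 𝒢 plus ∅ and Ω).
Round 1 (6 new):
  {β,γ}  = {α,δ,ε}ᶜ
  {α,γ,δ}  = {β,ε}ᶜ
  {α,γ,ε}  = {β,δ}ᶜ
  {β,δ,ε}  = {β,ε} ∪ {δ}
  {α,β,γ,ε}  = {δ}ᶜ
  {α,β,δ,ε}  = {α,δ,ε} ∪ {β,ε}
Round 2. New:
  {γ}  = {α,β,δ,ε}ᶜ
  {α,γ}  = {β,δ,ε}ᶜ
  {β,γ,δ}  = {β,γ} ∪ {δ}
  {β,γ,ε}  = {β,ε} ∪ {β,γ}
  {α,β,γ,δ}  = {α,γ,δ} ∪ {β,γ}
  {α,γ,δ,ε}  = {α,δ,ε} ∪ {α,γ,ε}
  {β,γ,δ,ε}  = {β,γ} ∪ {β,δ,ε}
Round 3. New:
  {α}  = {β,γ,δ,ε}ᶜ
  {β}  = {α,γ,δ,ε}ᶜ
  {ε}  = {α,β,γ,δ}ᶜ
  {α,δ}  = {β,γ,ε}ᶜ
  {α,ε}  = {β,γ,δ}ᶜ
  {γ,δ}  = {γ} ∪ {δ}
  {α,β,γ}  = {α,γ} ∪ {β,γ}
Round 4: 6 new —
  {α,β}  = {β} ∪ {α}
  {γ,ε}  = {ε} ∪ {γ}
  {δ,ε}  = {α,β,γ}ᶜ
  {α,β,δ}  = {β} ∪ {α,δ}
  {α,β,ε}  = {γ,δ}ᶜ
  {γ,δ,ε}  = {γ,δ} ∪ {ε}
Round 5: stable.

Hence σ(𝒢) has 32 members: { ∅, {α}, {β}, {γ}, {δ}, {ε}, {α,β}, {α,γ}, {α,δ}, {α,ε}, {β,γ}, {β,δ}, {β,ε}, {γ,δ}, {γ,ε}, {δ,ε}, {α,β,γ}, {α,β,δ}, {α,β,ε}, {α,γ,δ}, {α,γ,ε}, {α,δ,ε}, {β,γ,δ}, {β,γ,ε}, {β,δ,ε}, {γ,δ,ε}, {α,β,γ,δ}, {α,β,γ,ε}, {α,β,δ,ε}, {α,γ,δ,ε}, {β,γ,δ,ε}, Ω }.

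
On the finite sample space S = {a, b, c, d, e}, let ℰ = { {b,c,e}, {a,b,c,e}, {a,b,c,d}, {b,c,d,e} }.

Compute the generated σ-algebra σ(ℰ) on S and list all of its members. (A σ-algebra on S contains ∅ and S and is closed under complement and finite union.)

Answer: σ(ℰ) = { {}, {a}, {d}, {e}, {a,d}, {a,e}, {b,c}, {d,e}, {a,b,c}, {a,d,e}, {b,c,d}, {b,c,e}, {a,b,c,d}, {a,b,c,e}, {b,c,d,e}, S }

Trace:
Seed the family with ℰ together with ∅ and S: { {}, {b,c,e}, {a,b,c,d}, {a,b,c,e}, {b,c,d,e}, S }.
Round 1: 4 new —
  {a}  = S∖{b,c,d,e}
  {d}  = S∖{a,b,c,e}
  {e}  = S∖{a,b,c,d}
  {a,d}  = S∖{b,c,e}
  (now 10)
Round 2: +3 →
  {a,e}  = {e} ∪ {a}
  {d,e}  = {e} ∪ {d}
  {a,d,e}  = {e} ∪ {a,d}
  (now 13)
Round 3. New:
  {b,c}  = S∖{a,d,e}
  {a,b,c}  = S∖{d,e}
  {b,c,d}  = S∖{a,e}
  (now 16)
Round 4: already closed under ᶜ and ∪.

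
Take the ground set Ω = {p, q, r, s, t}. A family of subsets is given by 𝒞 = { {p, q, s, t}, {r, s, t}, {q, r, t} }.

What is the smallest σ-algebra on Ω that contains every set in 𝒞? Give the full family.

Answer: σ(𝒞) = { {}, {p}, {q}, {r}, {s}, {t}, {p, q}, {p, r}, {p, s}, {p, t}, {q, r}, {q, s}, {q, t}, {r, s}, {r, t}, {s, t}, {p, q, r}, {p, q, s}, {p, q, t}, {p, r, s}, {p, r, t}, {p, s, t}, {q, r, s}, {q, r, t}, {q, s, t}, {r, s, t}, {p, q, r, s}, {p, q, r, t}, {p, q, s, t}, {p, r, s, t}, {q, r, s, t}, Ω }

Working:
Initial family (5 sets): { {}, {q, r, t}, {r, s, t}, {p, q, s, t}, Ω }.
Round 1. New:
  {r}  = Ω∖{p, q, s, t}
  {p, q}  = Ω∖{r, s, t}
  {p, s}  = Ω∖{q, r, t}
  {q, r, s, t}  = {r, s, t} ∪ {q, r, t}
  [9 total]
Round 2 (6 new):
  {p}  = Ω∖{q, r, s, t}
  {p, q, r}  = {p, q} ∪ {r}
  {p, q, s}  = {p, q} ∪ {p, s}
  {p, r, s}  = {r} ∪ {p, s}
  {p, q, r, t}  = {p, q} ∪ {q, r, t}
  {p, r, s, t}  = {r, s, t} ∪ {p, s}
  [15 total]
Round 3: +7 →
  {q}  = Ω∖{p, r, s, t}
  {s}  = Ω∖{p, q, r, t}
  {p, r}  = {r} ∪ {p}
  {q, t}  = Ω∖{p, r, s}
  {r, t}  = Ω∖{p, q, s}
  {s, t}  = Ω∖{p, q, r}
  {p, q, r, s}  = {r} ∪ {p, q, s}
  [22 total]
Round 4: +8 →
  {t}  = Ω∖{p, q, r, s}
  {q, r}  = {q} ∪ {r}
  {q, s}  = {q} ∪ {s}
  {r, s}  = {r} ∪ {s}
  {p, q, t}  = {q, t} ∪ {p, q}
  {p, r, t}  = {p, r} ∪ {r, t}
  {p, s, t}  = {s, t} ∪ {p, s}
  {q, s, t}  = Ω∖{p, r}
  [30 total]
Round 5 (2 new):
  {p, t}  = {t} ∪ {p}
  {q, r, s}  = {r, s} ∪ {q}
  [32 total]
After Round 6 the family is unchanged; done.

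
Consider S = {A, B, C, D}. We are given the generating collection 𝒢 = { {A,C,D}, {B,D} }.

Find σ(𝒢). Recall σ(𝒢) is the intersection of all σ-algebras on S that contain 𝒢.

Seed the family with 𝒢 together with ∅ and S: { ∅, {B,D}, {A,C,D}, S }.
Iteration 1. New:
  {B}  = S∖{A,C,D}
  {A,C}  = S∖{B,D}
  |family| = 6
Iteration 2: +1 →
  {A,B,C}  = {A,C} ∪ {B}
  |family| = 7
Iteration 3 adds 1:
  {D}  = S∖{A,B,C}
  |family| = 8
Iteration 4: closed — nothing new.

Therefore σ(𝒢) = { ∅, {B}, {D}, {A,C}, {B,D}, {A,B,C}, {A,C,D}, S } (|σ(𝒢)| = 8).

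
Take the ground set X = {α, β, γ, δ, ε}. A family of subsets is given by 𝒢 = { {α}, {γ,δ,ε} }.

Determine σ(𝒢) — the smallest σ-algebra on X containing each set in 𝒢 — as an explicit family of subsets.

Start: 𝒢 ∪ {∅, X} = { {}, {α}, {γ,δ,ε}, X }.
Pass 1: +3 →
  {α,β}  = X∖{γ,δ,ε}
  {α,γ,δ,ε}  = {α} ∪ {γ,δ,ε}
  {β,γ,δ,ε}  = X∖{α}
  |family| = 7
Pass 2 (1 new):
  {β}  = X∖{α,γ,δ,ε}
  |family| = 8
Pass 3: no new sets; the family is a σ-algebra.

Hence σ(𝒢) has 8 members: { {}, {α}, {β}, {α,β}, {γ,δ,ε}, {α,γ,δ,ε}, {β,γ,δ,ε}, X }.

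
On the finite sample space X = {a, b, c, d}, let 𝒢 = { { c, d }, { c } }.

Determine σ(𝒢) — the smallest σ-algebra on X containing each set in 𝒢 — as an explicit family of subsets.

Take S₀ = 𝒢 ∪ {∅, X} = { ∅, { c }, { c, d }, X }.
Iteration 1: +2 →
  { a, b }  = { c, d }ᶜ
  { a, b, d }  = { c }ᶜ
  [6 total]
Iteration 2: 1 new —
  { a, b, c }  = { c } ∪ { a, b }
  [7 total]
Iteration 3 adds 1:
  { d }  = { a, b, c }ᶜ
  [8 total]
Iteration 4: already closed under ᶜ and ∪.

|σ(𝒢)| = 8.  σ(𝒢) = { ∅, { c }, { d }, { a, b }, { c, d }, { a, b, c }, { a, b, d }, X }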